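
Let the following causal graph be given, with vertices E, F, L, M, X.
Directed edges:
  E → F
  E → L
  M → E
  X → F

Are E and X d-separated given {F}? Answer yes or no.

No — E and X are d-connected given {F}.

Bayes-Ball from E | {F} reaches {L,M,X}.
X ∈ reach(E|{F}) ⇒ E ⊥̸ X | {F}.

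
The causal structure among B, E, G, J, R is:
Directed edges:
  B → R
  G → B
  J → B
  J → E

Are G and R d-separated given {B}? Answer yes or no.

Yes — G ⊥ R | {B}.

Bayes-Ball from G | {B} reaches {E,J}.
R ∉ reach(G|{B}) ⇒ G ⊥ R | {B}.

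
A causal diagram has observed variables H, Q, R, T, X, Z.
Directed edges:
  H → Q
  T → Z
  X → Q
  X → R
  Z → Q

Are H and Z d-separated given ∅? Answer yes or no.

Bayes-Ball from H | ∅ reaches {Q}.
Z ∉ reach(H|∅) ⇒ H ⊥ Z | ∅.

Yes — H ⊥ Z | ∅.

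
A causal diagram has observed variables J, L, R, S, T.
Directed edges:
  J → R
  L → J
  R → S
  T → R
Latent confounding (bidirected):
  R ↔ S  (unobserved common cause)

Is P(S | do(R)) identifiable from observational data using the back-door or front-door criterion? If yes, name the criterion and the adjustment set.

P(S|do(R)): not identifiable (no BD/FD set).

desc(R)\{R}={S}; candidates ⊆ {J,L,T}.
R↔S: latent back-door arc(s) into R.
size 0: {}; under {} R still reaches {J,L,S,T} ∋ S.
size 1: {J}, {L}, {T}; under {J} R still reaches {S,T} ∋ S.
size 2: {J,L}, {J,T}, {L,T}; under {J,L} R still reaches {S,T} ∋ S.
R↔S cannot be blocked by any observed set — no back-door set.
No mediator lies on a directed R→…→S path.
Neither criterion identifies P(S|do(R)) in this graph.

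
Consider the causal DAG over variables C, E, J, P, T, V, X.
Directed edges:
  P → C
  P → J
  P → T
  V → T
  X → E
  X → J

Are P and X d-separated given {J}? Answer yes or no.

Bayes-Ball from P | {J} reaches {C,E,T,X}.
X ∈ reach(P|{J}) ⇒ P ⊥̸ X | {J}.

No — P and X are d-connected given {J}.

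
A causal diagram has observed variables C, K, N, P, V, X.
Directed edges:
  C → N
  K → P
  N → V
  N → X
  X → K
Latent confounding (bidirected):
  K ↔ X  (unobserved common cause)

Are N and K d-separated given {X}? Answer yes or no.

Bayes-Ball from N | {X} reaches {C,K,P,V}.
K ∈ reach(N|{X}) ⇒ N ⊥̸ K | {X}.

No — N and K are d-connected given {X}.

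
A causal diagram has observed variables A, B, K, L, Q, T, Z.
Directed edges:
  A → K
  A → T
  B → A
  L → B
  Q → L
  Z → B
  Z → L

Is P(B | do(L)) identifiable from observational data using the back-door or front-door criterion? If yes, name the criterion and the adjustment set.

desc(L)\{L}={A,B,K,T}; candidates ⊆ {Q,Z}.
size 0: {}; under {} L still reaches {A,B,K,Q,T,Z} ∋ B.
{Z}: L⊥B given {Z} in G with L→· removed — back-door holds.
P(B|do(L)) = Σ_{Z} P(B|L,Z)·P(Z).

P(B|do(L)): backdoor, adjust for {Z}.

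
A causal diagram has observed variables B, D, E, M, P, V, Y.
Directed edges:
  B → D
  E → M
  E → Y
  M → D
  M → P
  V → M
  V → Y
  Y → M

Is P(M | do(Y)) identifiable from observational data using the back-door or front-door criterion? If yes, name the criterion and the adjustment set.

P(M|do(Y)): backdoor, adjust for {E, V}.

desc(Y)\{Y}={D,M,P}; candidates ⊆ {B,E,V}.
size 0: {}; under {} Y still reaches {D,E,M,P,V} ∋ M.
size 1: {B}, {E}, {V}; under {B} Y still reaches {D,E,M,P,V} ∋ M.
{E,V}: Y⊥M given {E,V} in G with Y→· removed — back-door holds.
P(M|do(Y)) = Σ_{E,V} P(M|Y,E,V)·P(E,V).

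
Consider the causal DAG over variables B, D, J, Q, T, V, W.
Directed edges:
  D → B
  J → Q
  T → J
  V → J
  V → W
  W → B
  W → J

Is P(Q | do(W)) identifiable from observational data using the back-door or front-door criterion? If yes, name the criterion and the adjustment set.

desc(W)\{W}={B,J,Q}; candidates ⊆ {D,T,V}.
size 0: {}; under {} W still reaches {J,Q,V} ∋ Q.
{V}: W⊥Q given {V} in G with W→· removed — back-door holds.
P(Q|do(W)) = Σ_{V} P(Q|W,V)·P(V).

P(Q|do(W)): backdoor, adjust for {V}.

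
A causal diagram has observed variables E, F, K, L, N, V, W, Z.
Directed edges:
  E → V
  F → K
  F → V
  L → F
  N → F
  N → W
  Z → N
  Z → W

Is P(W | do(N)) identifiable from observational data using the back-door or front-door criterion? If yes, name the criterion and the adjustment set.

P(W|do(N)): backdoor, adjust for {Z}.

desc(N)\{N}={F,K,V,W}; candidates ⊆ {E,L,Z}.
size 0: {}; under {} N still reaches {W,Z} ∋ W.
{Z}: N⊥W given {Z} in G with N→· removed — back-door holds.
P(W|do(N)) = Σ_{Z} P(W|N,Z)·P(Z).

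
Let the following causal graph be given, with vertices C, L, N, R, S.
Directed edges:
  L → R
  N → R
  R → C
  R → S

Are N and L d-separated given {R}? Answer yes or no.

No — N and L are d-connected given {R}.

Bayes-Ball from N | {R} reaches {L}.
L ∈ reach(N|{R}) ⇒ N ⊥̸ L | {R}.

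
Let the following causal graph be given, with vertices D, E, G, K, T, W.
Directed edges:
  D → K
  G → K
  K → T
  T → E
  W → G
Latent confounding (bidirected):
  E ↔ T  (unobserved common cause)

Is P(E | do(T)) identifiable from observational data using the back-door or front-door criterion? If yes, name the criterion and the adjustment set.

P(E|do(T)): not identifiable (no BD/FD set).

desc(T)\{T}={E}; candidates ⊆ {D,G,K,W}.
T↔E: latent back-door arc(s) into T.
size 0: {}; under {} T still reaches {D,E,G,K,W} ∋ E.
size 1: {D}, {G}, {K} …(+1); under {D} T still reaches {E,G,K,W} ∋ E.
size 2: {D,G}, {D,K}, {D,W} …(+3); under {D,G} T still reaches {E,K} ∋ E.
T↔E cannot be blocked by any observed set — no back-door set.
No mediator lies on a directed T→…→E path.
Neither criterion identifies P(E|do(T)) in this graph.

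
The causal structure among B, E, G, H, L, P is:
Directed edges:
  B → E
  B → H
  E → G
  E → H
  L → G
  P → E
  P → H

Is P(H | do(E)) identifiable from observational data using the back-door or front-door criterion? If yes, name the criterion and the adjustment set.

desc(E)\{E}={G,H}; candidates ⊆ {B,L,P}.
size 0: {}; under {} E still reaches {B,H,P} ∋ H.
size 1: {B}, {L}, {P}; under {B} E still reaches {H,P} ∋ H.
{B,P}: E⊥H given {B,P} in G with E→· removed — back-door holds.
P(H|do(E)) = Σ_{B,P} P(H|E,B,P)·P(B,P).

P(H|do(E)): backdoor, adjust for {B, P}.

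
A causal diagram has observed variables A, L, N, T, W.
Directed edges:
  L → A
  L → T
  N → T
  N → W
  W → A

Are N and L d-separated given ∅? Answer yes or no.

Bayes-Ball from N | ∅ reaches {A,T,W}.
L ∉ reach(N|∅) ⇒ N ⊥ L | ∅.

Yes — N ⊥ L | ∅.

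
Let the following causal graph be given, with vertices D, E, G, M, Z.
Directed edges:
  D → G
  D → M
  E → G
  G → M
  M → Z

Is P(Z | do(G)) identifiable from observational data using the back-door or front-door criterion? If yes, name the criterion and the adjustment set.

P(Z|do(G)): backdoor, adjust for {D}.

desc(G)\{G}={M,Z}; candidates ⊆ {D,E}.
size 0: {}; under {} G still reaches {D,E,M,Z} ∋ Z.
{D}: G⊥Z given {D} in G with G→· removed — back-door holds.
P(Z|do(G)) = Σ_{D} P(Z|G,D)·P(D).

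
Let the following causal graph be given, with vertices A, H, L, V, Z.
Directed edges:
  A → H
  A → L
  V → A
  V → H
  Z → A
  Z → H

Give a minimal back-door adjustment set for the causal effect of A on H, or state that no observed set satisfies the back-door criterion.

desc(A)\{A}={H,L}; candidates ⊆ {V,Z}.
size 0: {}; under {} A still reaches {H,V,Z} ∋ H.
size 1: {V}, {Z}; under {V} A still reaches {H,Z} ∋ H.
{V,Z}: A⊥H given {V,Z} in G with A→· removed — back-door holds.

A→H: minimal back-door set {V, Z}.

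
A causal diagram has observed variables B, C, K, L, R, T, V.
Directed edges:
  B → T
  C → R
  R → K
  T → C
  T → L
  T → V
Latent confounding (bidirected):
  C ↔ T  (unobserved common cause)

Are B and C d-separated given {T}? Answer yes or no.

No — B and C are d-connected given {T}.

Bayes-Ball from B | {T} reaches {C,K,R}.
C ∈ reach(B|{T}) ⇒ B ⊥̸ C | {T}.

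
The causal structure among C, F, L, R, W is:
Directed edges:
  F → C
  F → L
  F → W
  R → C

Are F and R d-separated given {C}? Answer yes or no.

No — F and R are d-connected given {C}.

Bayes-Ball from F | {C} reaches {L,R,W}.
R ∈ reach(F|{C}) ⇒ F ⊥̸ R | {C}.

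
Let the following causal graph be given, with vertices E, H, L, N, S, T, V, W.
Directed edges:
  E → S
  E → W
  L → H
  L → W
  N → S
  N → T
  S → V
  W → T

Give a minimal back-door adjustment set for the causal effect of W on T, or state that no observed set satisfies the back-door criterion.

desc(W)\{W}={T}; candidates ⊆ {E,H,L,N,S,V}.
∅: W⊥T given ∅ in G with W→· removed — back-door holds.

W→T: minimal back-door set ∅.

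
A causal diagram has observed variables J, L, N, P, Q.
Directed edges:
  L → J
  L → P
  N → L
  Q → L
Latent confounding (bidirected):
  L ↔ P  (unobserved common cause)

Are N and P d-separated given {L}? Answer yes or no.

Bayes-Ball from N | {L} reaches {P,Q}.
P ∈ reach(N|{L}) ⇒ N ⊥̸ P | {L}.

No — N and P are d-connected given {L}.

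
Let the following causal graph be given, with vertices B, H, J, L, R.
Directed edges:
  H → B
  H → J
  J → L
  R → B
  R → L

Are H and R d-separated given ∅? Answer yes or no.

Bayes-Ball from H | ∅ reaches {B,J,L}.
R ∉ reach(H|∅) ⇒ H ⊥ R | ∅.

Yes — H ⊥ R | ∅.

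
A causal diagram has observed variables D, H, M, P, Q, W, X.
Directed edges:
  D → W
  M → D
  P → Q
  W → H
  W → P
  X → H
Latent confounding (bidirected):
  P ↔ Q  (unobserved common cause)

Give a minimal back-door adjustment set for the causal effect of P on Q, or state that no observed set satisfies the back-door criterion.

desc(P)\{P}={Q}; candidates ⊆ {D,H,M,W,X}.
P↔Q: latent back-door arc(s) into P.
size 0: {}; under {} P still reaches {D,H,M,Q,W} ∋ Q.
size 1: {D}, {H}, {M} …(+2); under {D} P still reaches {H,Q,W} ∋ Q.
size 2: {D,H}, {D,M}, {D,W} …(+7); under {D,H} P still reaches {Q,W,X} ∋ Q.
P↔Q cannot be blocked by any observed set — no back-door set.

P→Q: no observed back-door set.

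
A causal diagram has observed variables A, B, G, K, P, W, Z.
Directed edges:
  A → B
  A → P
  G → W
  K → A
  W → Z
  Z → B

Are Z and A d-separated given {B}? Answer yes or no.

No — Z and A are d-connected given {B}.

Bayes-Ball from Z | {B} reaches {A,G,K,P,W}.
A ∈ reach(Z|{B}) ⇒ Z ⊥̸ A | {B}.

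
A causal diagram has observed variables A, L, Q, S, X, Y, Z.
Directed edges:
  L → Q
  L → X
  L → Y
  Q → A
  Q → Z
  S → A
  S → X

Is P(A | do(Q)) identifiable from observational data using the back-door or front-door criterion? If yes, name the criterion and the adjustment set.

P(A|do(Q)): backdoor, adjust for ∅.

desc(Q)\{Q}={A,Z}; candidates ⊆ {L,S,X,Y}.
∅: Q⊥A given ∅ in G with Q→· removed — back-door holds.
P(A|do(Q)) = P(A|Q) — no adjustment needed.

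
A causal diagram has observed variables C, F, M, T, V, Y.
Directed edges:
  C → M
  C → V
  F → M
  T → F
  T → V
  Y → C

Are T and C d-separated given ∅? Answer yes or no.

Bayes-Ball from T | ∅ reaches {F,M,V}.
C ∉ reach(T|∅) ⇒ T ⊥ C | ∅.

Yes — T ⊥ C | ∅.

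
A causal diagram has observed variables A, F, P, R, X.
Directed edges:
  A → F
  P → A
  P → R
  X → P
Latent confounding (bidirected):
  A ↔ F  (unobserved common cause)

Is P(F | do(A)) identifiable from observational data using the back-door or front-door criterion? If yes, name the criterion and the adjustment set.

P(F|do(A)): not identifiable (no BD/FD set).

desc(A)\{A}={F}; candidates ⊆ {P,R,X}.
A↔F: latent back-door arc(s) into A.
size 0: {}; under {} A still reaches {F,P,R,X} ∋ F.
size 1: {P}, {R}, {X}; under {P} A still reaches {F} ∋ F.
size 2: {P,R}, {P,X}, {R,X}; under {P,R} A still reaches {F} ∋ F.
A↔F cannot be blocked by any observed set — no back-door set.
No mediator lies on a directed A→…→F path.
Neither criterion identifies P(F|do(A)) in this graph.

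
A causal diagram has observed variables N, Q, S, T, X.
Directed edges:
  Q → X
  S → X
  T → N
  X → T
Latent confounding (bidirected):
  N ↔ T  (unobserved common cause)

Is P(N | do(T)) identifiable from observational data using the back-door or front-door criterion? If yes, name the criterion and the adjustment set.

P(N|do(T)): not identifiable (no BD/FD set).

desc(T)\{T}={N}; candidates ⊆ {Q,S,X}.
T↔N: latent back-door arc(s) into T.
size 0: {}; under {} T still reaches {N,Q,S,X} ∋ N.
size 1: {Q}, {S}, {X}; under {Q} T still reaches {N,S,X} ∋ N.
size 2: {Q,S}, {Q,X}, {S,X}; under {Q,S} T still reaches {N,X} ∋ N.
T↔N cannot be blocked by any observed set — no back-door set.
No mediator lies on a directed T→…→N path.
Neither criterion identifies P(N|do(T)) in this graph.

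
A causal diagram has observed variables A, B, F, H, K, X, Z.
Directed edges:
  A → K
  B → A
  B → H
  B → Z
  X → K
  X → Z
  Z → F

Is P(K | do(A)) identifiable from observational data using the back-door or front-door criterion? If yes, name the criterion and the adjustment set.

desc(A)\{A}={K}; candidates ⊆ {B,F,H,X,Z}.
∅: A⊥K given ∅ in G with A→· removed — back-door holds.
P(K|do(A)) = P(K|A) — no adjustment needed.

P(K|do(A)): backdoor, adjust for ∅.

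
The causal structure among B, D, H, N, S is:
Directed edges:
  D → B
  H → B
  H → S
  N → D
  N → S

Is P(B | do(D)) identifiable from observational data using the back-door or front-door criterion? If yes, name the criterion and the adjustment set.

P(B|do(D)): backdoor, adjust for ∅.

desc(D)\{D}={B}; candidates ⊆ {H,N,S}.
∅: D⊥B given ∅ in G with D→· removed — back-door holds.
P(B|do(D)) = P(B|D) — no adjustment needed.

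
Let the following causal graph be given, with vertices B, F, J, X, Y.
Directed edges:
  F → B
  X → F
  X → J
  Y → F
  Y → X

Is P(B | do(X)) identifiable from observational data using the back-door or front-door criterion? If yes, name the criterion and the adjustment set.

desc(X)\{X}={B,F,J}; candidates ⊆ {Y}.
size 0: {}; under {} X still reaches {B,F,Y} ∋ B.
{Y}: X⊥B given {Y} in G with X→· removed — back-door holds.
P(B|do(X)) = Σ_{Y} P(B|X,Y)·P(Y).

P(B|do(X)): backdoor, adjust for {Y}.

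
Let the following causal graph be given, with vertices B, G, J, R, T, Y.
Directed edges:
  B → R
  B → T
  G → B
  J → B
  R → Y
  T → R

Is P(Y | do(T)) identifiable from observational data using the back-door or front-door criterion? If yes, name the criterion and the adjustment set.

P(Y|do(T)): backdoor, adjust for {B}.

desc(T)\{T}={R,Y}; candidates ⊆ {B,G,J}.
size 0: {}; under {} T still reaches {B,G,J,R,Y} ∋ Y.
{B}: T⊥Y given {B} in G with T→· removed — back-door holds.
P(Y|do(T)) = Σ_{B} P(Y|T,B)·P(B).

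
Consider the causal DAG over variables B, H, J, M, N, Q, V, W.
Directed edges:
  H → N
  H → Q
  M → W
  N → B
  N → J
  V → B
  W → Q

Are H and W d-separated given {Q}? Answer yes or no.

Bayes-Ball from H | {Q} reaches {B,J,M,N,W}.
W ∈ reach(H|{Q}) ⇒ H ⊥̸ W | {Q}.

No — H and W are d-connected given {Q}.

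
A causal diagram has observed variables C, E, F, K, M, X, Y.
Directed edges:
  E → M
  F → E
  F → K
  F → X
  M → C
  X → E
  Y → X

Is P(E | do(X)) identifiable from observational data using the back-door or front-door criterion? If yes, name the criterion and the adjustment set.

desc(X)\{X}={C,E,M}; candidates ⊆ {F,K,Y}.
size 0: {}; under {} X still reaches {C,E,F,K,M,Y} ∋ E.
{F}: X⊥E given {F} in G with X→· removed — back-door holds.
P(E|do(X)) = Σ_{F} P(E|X,F)·P(F).

P(E|do(X)): backdoor, adjust for {F}.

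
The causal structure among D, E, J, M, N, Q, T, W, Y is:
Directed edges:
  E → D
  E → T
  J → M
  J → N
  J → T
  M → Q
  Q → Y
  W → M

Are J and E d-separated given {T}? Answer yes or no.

Bayes-Ball from J | {T} reaches {D,E,M,N,Q,Y}.
E ∈ reach(J|{T}) ⇒ J ⊥̸ E | {T}.

No — J and E are d-connected given {T}.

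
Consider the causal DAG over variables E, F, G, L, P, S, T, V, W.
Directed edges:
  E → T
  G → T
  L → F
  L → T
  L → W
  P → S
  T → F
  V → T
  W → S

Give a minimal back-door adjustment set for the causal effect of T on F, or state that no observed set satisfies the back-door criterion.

T→F: minimal back-door set {L}.

desc(T)\{T}={F}; candidates ⊆ {E,G,L,P,S,V,W}.
size 0: {}; under {} T still reaches {E,F,G,L,S,V,W} ∋ F.
{L}: T⊥F given {L} in G with T→· removed — back-door holds.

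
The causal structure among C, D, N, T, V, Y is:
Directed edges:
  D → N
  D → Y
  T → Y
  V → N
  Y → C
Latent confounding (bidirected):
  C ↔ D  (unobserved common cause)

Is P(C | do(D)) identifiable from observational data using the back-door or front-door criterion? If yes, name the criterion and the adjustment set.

P(C|do(D)): frontdoor, adjust for {Y}.

desc(D)\{D}={C,N,Y}; candidates ⊆ {T,V}.
D↔C: latent back-door arc(s) into D.
size 0: {}; under {} D still reaches {C} ∋ C.
size 1: {T}, {V}; under {T} D still reaches {C} ∋ C.
size 2: {T,V}; under {T,V} D still reaches {C} ∋ C.
D↔C cannot be blocked by any observed set — no back-door set.
{Y}: (i) intercepts every directed D→C path; (ii) no back-door D→{Y}; (iii) {D} blocks every back-door {Y}→C. Front-door holds.
P(C|do(D)) = Σ_{Y} P(Y|D) Σ_{D'} P(C|Y,D')P(D').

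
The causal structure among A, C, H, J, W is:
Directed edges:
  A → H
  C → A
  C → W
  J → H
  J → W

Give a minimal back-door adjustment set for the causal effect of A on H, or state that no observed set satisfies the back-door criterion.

A→H: minimal back-door set ∅.

desc(A)\{A}={H}; candidates ⊆ {C,J,W}.
∅: A⊥H given ∅ in G with A→· removed — back-door holds.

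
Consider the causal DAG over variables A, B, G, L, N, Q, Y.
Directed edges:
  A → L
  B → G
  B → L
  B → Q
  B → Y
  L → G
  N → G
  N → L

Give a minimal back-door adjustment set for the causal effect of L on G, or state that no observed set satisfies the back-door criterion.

L→G: minimal back-door set {B, N}.

desc(L)\{L}={G}; candidates ⊆ {A,B,N,Q,Y}.
size 0: {}; under {} L still reaches {A,B,G,N,Q,Y} ∋ G.
size 1: {A}, {B}, {N} …(+2); under {A} L still reaches {B,G,N,Q,Y} ∋ G.
{B,N}: L⊥G given {B,N} in G with L→· removed — back-door holds.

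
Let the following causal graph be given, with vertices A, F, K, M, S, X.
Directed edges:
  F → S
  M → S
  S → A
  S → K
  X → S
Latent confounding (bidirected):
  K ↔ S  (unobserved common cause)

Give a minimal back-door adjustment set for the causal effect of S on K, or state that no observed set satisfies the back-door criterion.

S→K: no observed back-door set.

desc(S)\{S}={A,K}; candidates ⊆ {F,M,X}.
S↔K: latent back-door arc(s) into S.
size 0: {}; under {} S still reaches {F,K,M,X} ∋ K.
size 1: {F}, {M}, {X}; under {F} S still reaches {K,M,X} ∋ K.
size 2: {F,M}, {F,X}, {M,X}; under {F,M} S still reaches {K,X} ∋ K.
S↔K cannot be blocked by any observed set — no back-door set.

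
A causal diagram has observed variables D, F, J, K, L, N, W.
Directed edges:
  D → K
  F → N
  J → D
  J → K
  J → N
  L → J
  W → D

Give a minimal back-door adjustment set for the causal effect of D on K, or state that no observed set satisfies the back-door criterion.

desc(D)\{D}={K}; candidates ⊆ {F,J,L,N,W}.
size 0: {}; under {} D still reaches {J,K,L,N,W} ∋ K.
{J}: D⊥K given {J} in G with D→· removed — back-door holds.

D→K: minimal back-door set {J}.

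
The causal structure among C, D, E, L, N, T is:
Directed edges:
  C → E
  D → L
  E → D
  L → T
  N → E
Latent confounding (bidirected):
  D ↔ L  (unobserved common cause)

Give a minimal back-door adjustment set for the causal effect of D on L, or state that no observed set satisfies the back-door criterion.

D→L: no observed back-door set.

desc(D)\{D}={L,T}; candidates ⊆ {C,E,N}.
D↔L: latent back-door arc(s) into D.
size 0: {}; under {} D still reaches {C,E,L,N,T} ∋ L.
size 1: {C}, {E}, {N}; under {C} D still reaches {E,L,N,T} ∋ L.
size 2: {C,E}, {C,N}, {E,N}; under {C,E} D still reaches {L,T} ∋ L.
D↔L cannot be blocked by any observed set — no back-door set.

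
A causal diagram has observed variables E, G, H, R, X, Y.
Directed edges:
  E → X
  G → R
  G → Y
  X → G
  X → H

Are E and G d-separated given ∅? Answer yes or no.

No — E and G are d-connected given ∅.

Bayes-Ball from E | ∅ reaches {G,H,R,X,Y}.
G ∈ reach(E|∅) ⇒ E ⊥̸ G | ∅.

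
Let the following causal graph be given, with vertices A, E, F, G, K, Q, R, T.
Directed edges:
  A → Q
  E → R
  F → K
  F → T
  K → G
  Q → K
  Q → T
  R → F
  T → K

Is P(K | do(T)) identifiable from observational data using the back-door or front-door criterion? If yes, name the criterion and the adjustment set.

P(K|do(T)): backdoor, adjust for {F, Q}.

desc(T)\{T}={G,K}; candidates ⊆ {A,E,F,Q,R}.
size 0: {}; under {} T still reaches {A,E,F,G,K,Q,R} ∋ K.
size 1: {A}, {E}, {F} …(+2); under {A} T still reaches {E,F,G,K,Q,R} ∋ K.
{F,Q}: T⊥K given {F,Q} in G with T→· removed — back-door holds.
P(K|do(T)) = Σ_{F,Q} P(K|T,F,Q)·P(F,Q).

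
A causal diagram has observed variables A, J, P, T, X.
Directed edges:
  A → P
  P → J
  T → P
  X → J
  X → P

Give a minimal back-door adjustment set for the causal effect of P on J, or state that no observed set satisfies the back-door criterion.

desc(P)\{P}={J}; candidates ⊆ {A,T,X}.
size 0: {}; under {} P still reaches {A,J,T,X} ∋ J.
{X}: P⊥J given {X} in G with P→· removed — back-door holds.

P→J: minimal back-door set {X}.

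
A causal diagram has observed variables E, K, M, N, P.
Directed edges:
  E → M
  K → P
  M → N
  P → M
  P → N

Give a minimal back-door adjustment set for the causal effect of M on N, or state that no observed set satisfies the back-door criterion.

desc(M)\{M}={N}; candidates ⊆ {E,K,P}.
size 0: {}; under {} M still reaches {E,K,N,P} ∋ N.
{P}: M⊥N given {P} in G with M→· removed — back-door holds.

M→N: minimal back-door set {P}.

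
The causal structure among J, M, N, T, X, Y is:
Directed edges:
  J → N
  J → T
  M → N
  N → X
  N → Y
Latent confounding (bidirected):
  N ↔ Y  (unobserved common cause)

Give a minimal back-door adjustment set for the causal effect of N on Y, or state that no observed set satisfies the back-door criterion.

N→Y: no observed back-door set.

desc(N)\{N}={X,Y}; candidates ⊆ {J,M,T}.
N↔Y: latent back-door arc(s) into N.
size 0: {}; under {} N still reaches {J,M,T,Y} ∋ Y.
size 1: {J}, {M}, {T}; under {J} N still reaches {M,Y} ∋ Y.
size 2: {J,M}, {J,T}, {M,T}; under {J,M} N still reaches {Y} ∋ Y.
N↔Y cannot be blocked by any observed set — no back-door set.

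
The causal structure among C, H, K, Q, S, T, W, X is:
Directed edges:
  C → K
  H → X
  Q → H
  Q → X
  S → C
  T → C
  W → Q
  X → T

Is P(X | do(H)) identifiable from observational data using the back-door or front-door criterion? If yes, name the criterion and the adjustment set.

P(X|do(H)): backdoor, adjust for {Q}.

desc(H)\{H}={C,K,T,X}; candidates ⊆ {Q,S,W}.
size 0: {}; under {} H still reaches {C,K,Q,T,W,X} ∋ X.
{Q}: H⊥X given {Q} in G with H→· removed — back-door holds.
P(X|do(H)) = Σ_{Q} P(X|H,Q)·P(Q).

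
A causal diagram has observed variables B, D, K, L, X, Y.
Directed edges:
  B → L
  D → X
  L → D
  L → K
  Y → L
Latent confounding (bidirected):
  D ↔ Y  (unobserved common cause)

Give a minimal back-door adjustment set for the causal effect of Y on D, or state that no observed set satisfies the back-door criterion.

Y→D: no observed back-door set.

desc(Y)\{Y}={D,K,L,X}; candidates ⊆ {B}.
Y↔D: latent back-door arc(s) into Y.
size 0: {}; under {} Y still reaches {D,X} ∋ D.
size 1: {B}; under {B} Y still reaches {D,X} ∋ D.
Y↔D cannot be blocked by any observed set — no back-door set.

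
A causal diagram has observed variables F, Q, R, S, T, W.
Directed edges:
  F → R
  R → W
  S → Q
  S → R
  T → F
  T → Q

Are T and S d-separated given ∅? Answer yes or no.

Yes — T ⊥ S | ∅.

Bayes-Ball from T | ∅ reaches {F,Q,R,W}.
S ∉ reach(T|∅) ⇒ T ⊥ S | ∅.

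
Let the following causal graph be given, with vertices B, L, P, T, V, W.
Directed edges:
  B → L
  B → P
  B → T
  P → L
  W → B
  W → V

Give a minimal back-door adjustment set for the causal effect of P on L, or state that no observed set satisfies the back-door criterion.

desc(P)\{P}={L}; candidates ⊆ {B,T,V,W}.
size 0: {}; under {} P still reaches {B,L,T,V,W} ∋ L.
{B}: P⊥L given {B} in G with P→· removed — back-door holds.

P→L: minimal back-door set {B}.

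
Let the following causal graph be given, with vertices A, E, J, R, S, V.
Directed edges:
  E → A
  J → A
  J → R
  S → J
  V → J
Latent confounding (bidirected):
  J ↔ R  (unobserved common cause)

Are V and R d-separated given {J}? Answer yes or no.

Bayes-Ball from V | {J} reaches {R,S}.
R ∈ reach(V|{J}) ⇒ V ⊥̸ R | {J}.

No — V and R are d-connected given {J}.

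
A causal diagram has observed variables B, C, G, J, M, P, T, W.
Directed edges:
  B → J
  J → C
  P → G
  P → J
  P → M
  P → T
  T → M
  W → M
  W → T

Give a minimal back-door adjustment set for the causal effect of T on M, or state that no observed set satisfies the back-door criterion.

desc(T)\{T}={M}; candidates ⊆ {B,C,G,J,P,W}.
size 0: {}; under {} T still reaches {C,G,J,M,P,W} ∋ M.
size 1: {B}, {C}, {G} …(+3); under {B} T still reaches {C,G,J,M,P,W} ∋ M.
{P,W}: T⊥M given {P,W} in G with T→· removed — back-door holds.

T→M: minimal back-door set {P, W}.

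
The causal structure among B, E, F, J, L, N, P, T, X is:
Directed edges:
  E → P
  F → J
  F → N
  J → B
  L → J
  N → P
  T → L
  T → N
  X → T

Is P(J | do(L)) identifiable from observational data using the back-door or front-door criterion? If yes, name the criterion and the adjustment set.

desc(L)\{L}={B,J}; candidates ⊆ {E,F,N,P,T,X}.
∅: L⊥J given ∅ in G with L→· removed — back-door holds.
P(J|do(L)) = P(J|L) — no adjustment needed.

P(J|do(L)): backdoor, adjust for ∅.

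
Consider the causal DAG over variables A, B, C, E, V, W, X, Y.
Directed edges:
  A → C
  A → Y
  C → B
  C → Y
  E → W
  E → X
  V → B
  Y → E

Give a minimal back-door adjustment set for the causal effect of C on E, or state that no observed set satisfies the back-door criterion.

C→E: minimal back-door set {A}.

desc(C)\{C}={B,E,W,X,Y}; candidates ⊆ {A,V}.
size 0: {}; under {} C still reaches {A,E,W,X,Y} ∋ E.
{A}: C⊥E given {A} in G with C→· removed — back-door holds.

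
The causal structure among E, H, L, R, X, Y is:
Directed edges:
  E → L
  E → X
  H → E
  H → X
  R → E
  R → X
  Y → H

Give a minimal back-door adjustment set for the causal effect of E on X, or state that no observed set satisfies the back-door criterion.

E→X: minimal back-door set {H, R}.

desc(E)\{E}={L,X}; candidates ⊆ {H,R,Y}.
size 0: {}; under {} E still reaches {H,R,X,Y} ∋ X.
size 1: {H}, {R}, {Y}; under {H} E still reaches {R,X} ∋ X.
{H,R}: E⊥X given {H,R} in G with E→· removed — back-door holds.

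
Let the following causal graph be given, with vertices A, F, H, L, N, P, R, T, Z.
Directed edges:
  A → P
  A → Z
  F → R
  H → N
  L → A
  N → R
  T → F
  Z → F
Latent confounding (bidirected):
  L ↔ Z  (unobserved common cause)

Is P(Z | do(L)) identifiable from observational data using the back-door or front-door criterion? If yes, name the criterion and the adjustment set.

desc(L)\{L}={A,F,P,R,Z}; candidates ⊆ {H,N,T}.
L↔Z: latent back-door arc(s) into L.
size 0: {}; under {} L still reaches {F,R,Z} ∋ Z.
size 1: {H}, {N}, {T}; under {H} L still reaches {F,R,Z} ∋ Z.
size 2: {H,N}, {H,T}, {N,T}; under {H,N} L still reaches {F,R,Z} ∋ Z.
L↔Z cannot be blocked by any observed set — no back-door set.
{A}: (i) intercepts every directed L→Z path; (ii) no back-door L→{A}; (iii) {L} blocks every back-door {A}→Z. Front-door holds.
P(Z|do(L)) = Σ_{A} P(A|L) Σ_{L'} P(Z|A,L')P(L').

P(Z|do(L)): frontdoor, adjust for {A}.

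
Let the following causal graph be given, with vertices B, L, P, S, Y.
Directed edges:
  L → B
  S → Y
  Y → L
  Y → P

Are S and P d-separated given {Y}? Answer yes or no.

Bayes-Ball from S | {Y} reaches ∅.
P ∉ reach(S|{Y}) ⇒ S ⊥ P | {Y}.

Yes — S ⊥ P | {Y}.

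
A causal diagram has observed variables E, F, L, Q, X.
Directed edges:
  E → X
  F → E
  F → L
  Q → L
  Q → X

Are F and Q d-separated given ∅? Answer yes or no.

Bayes-Ball from F | ∅ reaches {E,L,X}.
Q ∉ reach(F|∅) ⇒ F ⊥ Q | ∅.

Yes — F ⊥ Q | ∅.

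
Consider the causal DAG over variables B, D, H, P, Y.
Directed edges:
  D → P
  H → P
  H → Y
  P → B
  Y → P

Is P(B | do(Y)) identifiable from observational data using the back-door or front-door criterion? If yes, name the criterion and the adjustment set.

P(B|do(Y)): backdoor, adjust for {H}.

desc(Y)\{Y}={B,P}; candidates ⊆ {D,H}.
size 0: {}; under {} Y still reaches {B,H,P} ∋ B.
{H}: Y⊥B given {H} in G with Y→· removed — back-door holds.
P(B|do(Y)) = Σ_{H} P(B|Y,H)·P(H).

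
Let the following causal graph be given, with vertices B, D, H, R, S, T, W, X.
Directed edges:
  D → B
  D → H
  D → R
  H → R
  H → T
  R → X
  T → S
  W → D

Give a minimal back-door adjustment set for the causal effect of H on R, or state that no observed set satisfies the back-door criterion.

H→R: minimal back-door set {D}.

desc(H)\{H}={R,S,T,X}; candidates ⊆ {B,D,W}.
size 0: {}; under {} H still reaches {B,D,R,W,X} ∋ R.
{D}: H⊥R given {D} in G with H→· removed — back-door holds.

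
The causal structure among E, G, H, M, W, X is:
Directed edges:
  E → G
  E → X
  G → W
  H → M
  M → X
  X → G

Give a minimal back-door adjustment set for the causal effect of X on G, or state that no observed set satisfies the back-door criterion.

X→G: minimal back-door set {E}.

desc(X)\{X}={G,W}; candidates ⊆ {E,H,M}.
size 0: {}; under {} X still reaches {E,G,H,M,W} ∋ G.
{E}: X⊥G given {E} in G with X→· removed — back-door holds.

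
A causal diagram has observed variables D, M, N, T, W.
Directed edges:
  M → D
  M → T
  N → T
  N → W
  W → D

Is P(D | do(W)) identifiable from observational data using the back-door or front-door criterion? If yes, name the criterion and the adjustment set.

desc(W)\{W}={D}; candidates ⊆ {M,N,T}.
∅: W⊥D given ∅ in G with W→· removed — back-door holds.
P(D|do(W)) = P(D|W) — no adjustment needed.

P(D|do(W)): backdoor, adjust for ∅.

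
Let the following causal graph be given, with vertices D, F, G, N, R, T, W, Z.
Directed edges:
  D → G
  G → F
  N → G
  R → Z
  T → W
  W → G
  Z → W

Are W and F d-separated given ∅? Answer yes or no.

No — W and F are d-connected given ∅.

Bayes-Ball from W | ∅ reaches {F,G,R,T,Z}.
F ∈ reach(W|∅) ⇒ W ⊥̸ F | ∅.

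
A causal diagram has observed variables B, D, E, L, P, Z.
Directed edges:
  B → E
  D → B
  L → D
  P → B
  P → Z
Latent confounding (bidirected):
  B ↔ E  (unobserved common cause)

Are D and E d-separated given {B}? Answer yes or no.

Bayes-Ball from D | {B} reaches {E,L,P,Z}.
E ∈ reach(D|{B}) ⇒ D ⊥̸ E | {B}.

No — D and E are d-connected given {B}.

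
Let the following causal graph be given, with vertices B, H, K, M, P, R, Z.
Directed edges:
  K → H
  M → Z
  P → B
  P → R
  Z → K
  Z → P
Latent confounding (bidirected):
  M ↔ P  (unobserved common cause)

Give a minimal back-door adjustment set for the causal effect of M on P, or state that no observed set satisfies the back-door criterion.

desc(M)\{M}={B,H,K,P,R,Z}; candidates ⊆ {—}.
M↔P: latent back-door arc(s) into M.
size 0: {}; under {} M still reaches {B,P,R} ∋ P.
M↔P cannot be blocked by any observed set — no back-door set.

M→P: no observed back-door set.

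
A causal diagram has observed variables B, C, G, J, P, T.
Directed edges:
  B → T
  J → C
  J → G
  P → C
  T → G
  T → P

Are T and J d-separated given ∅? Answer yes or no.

Bayes-Ball from T | ∅ reaches {B,C,G,P}.
J ∉ reach(T|∅) ⇒ T ⊥ J | ∅.

Yes — T ⊥ J | ∅.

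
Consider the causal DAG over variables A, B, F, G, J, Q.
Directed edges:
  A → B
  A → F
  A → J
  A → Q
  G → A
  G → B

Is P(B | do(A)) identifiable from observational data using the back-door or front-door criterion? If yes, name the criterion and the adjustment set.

desc(A)\{A}={B,F,J,Q}; candidates ⊆ {G}.
size 0: {}; under {} A still reaches {B,G} ∋ B.
{G}: A⊥B given {G} in G with A→· removed — back-door holds.
P(B|do(A)) = Σ_{G} P(B|A,G)·P(G).

P(B|do(A)): backdoor, adjust for {G}.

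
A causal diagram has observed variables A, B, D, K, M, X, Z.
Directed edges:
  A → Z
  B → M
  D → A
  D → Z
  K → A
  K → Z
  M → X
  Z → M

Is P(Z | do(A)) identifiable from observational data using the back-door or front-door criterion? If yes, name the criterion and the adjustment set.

P(Z|do(A)): backdoor, adjust for {D, K}.

desc(A)\{A}={M,X,Z}; candidates ⊆ {B,D,K}.
size 0: {}; under {} A still reaches {D,K,M,X,Z} ∋ Z.
size 1: {B}, {D}, {K}; under {B} A still reaches {D,K,M,X,Z} ∋ Z.
{D,K}: A⊥Z given {D,K} in G with A→· removed — back-door holds.
P(Z|do(A)) = Σ_{D,K} P(Z|A,D,K)·P(D,K).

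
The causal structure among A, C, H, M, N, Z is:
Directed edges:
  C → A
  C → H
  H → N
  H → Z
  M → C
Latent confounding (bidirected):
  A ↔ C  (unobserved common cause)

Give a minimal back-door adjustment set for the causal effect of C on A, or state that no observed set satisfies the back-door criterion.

C→A: no observed back-door set.

desc(C)\{C}={A,H,N,Z}; candidates ⊆ {M}.
C↔A: latent back-door arc(s) into C.
size 0: {}; under {} C still reaches {A,M} ∋ A.
size 1: {M}; under {M} C still reaches {A} ∋ A.
C↔A cannot be blocked by any observed set — no back-door set.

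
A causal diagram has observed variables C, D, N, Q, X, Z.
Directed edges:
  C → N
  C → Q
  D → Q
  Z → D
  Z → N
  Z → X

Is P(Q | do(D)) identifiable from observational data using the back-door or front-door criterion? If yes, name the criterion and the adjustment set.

P(Q|do(D)): backdoor, adjust for ∅.

desc(D)\{D}={Q}; candidates ⊆ {C,N,X,Z}.
∅: D⊥Q given ∅ in G with D→· removed — back-door holds.
P(Q|do(D)) = P(Q|D) — no adjustment needed.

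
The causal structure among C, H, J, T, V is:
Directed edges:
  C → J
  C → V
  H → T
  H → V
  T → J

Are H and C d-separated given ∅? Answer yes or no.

Bayes-Ball from H | ∅ reaches {J,T,V}.
C ∉ reach(H|∅) ⇒ H ⊥ C | ∅.

Yes — H ⊥ C | ∅.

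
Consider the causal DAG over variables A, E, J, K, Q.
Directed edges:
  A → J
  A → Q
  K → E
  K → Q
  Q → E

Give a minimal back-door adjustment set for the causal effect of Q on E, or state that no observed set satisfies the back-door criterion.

desc(Q)\{Q}={E}; candidates ⊆ {A,J,K}.
size 0: {}; under {} Q still reaches {A,E,J,K} ∋ E.
{K}: Q⊥E given {K} in G with Q→· removed — back-door holds.

Q→E: minimal back-door set {K}.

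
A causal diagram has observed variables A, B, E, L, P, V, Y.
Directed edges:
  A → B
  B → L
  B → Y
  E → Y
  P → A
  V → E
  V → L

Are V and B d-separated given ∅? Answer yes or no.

Yes — V ⊥ B | ∅.

Bayes-Ball from V | ∅ reaches {E,L,Y}.
B ∉ reach(V|∅) ⇒ V ⊥ B | ∅.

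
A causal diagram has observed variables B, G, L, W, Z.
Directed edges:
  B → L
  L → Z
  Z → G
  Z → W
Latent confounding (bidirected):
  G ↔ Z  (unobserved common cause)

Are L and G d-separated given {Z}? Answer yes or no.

No — L and G are d-connected given {Z}.

Bayes-Ball from L | {Z} reaches {B,G}.
G ∈ reach(L|{Z}) ⇒ L ⊥̸ G | {Z}.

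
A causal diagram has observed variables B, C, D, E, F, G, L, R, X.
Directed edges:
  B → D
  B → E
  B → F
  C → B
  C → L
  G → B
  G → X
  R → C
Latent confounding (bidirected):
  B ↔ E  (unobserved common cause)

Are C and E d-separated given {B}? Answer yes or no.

No — C and E are d-connected given {B}.

Bayes-Ball from C | {B} reaches {E,G,L,R,X}.
E ∈ reach(C|{B}) ⇒ C ⊥̸ E | {B}.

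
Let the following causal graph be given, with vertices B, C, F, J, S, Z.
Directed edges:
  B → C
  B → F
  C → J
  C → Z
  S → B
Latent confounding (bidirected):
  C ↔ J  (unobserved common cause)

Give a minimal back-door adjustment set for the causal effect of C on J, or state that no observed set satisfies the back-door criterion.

C→J: no observed back-door set.

desc(C)\{C}={J,Z}; candidates ⊆ {B,F,S}.
C↔J: latent back-door arc(s) into C.
size 0: {}; under {} C still reaches {B,F,J,S} ∋ J.
size 1: {B}, {F}, {S}; under {B} C still reaches {J} ∋ J.
size 2: {B,F}, {B,S}, {F,S}; under {B,F} C still reaches {J} ∋ J.
C↔J cannot be blocked by any observed set — no back-door set.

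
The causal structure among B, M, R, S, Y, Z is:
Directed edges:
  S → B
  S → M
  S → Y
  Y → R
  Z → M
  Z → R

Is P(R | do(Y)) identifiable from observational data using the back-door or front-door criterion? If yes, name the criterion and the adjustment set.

desc(Y)\{Y}={R}; candidates ⊆ {B,M,S,Z}.
∅: Y⊥R given ∅ in G with Y→· removed — back-door holds.
P(R|do(Y)) = P(R|Y) — no adjustment needed.

P(R|do(Y)): backdoor, adjust for ∅.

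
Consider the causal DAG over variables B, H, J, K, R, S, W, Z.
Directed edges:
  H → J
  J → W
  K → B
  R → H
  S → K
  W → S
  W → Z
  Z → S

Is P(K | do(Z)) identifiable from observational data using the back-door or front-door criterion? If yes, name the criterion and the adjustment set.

desc(Z)\{Z}={B,K,S}; candidates ⊆ {H,J,R,W}.
size 0: {}; under {} Z still reaches {B,H,J,K,R,S,W} ∋ K.
{W}: Z⊥K given {W} in G with Z→· removed — back-door holds.
P(K|do(Z)) = Σ_{W} P(K|Z,W)·P(W).

P(K|do(Z)): backdoor, adjust for {W}.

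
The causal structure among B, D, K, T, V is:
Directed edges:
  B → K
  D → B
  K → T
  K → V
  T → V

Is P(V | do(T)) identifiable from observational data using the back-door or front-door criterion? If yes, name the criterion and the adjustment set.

desc(T)\{T}={V}; candidates ⊆ {B,D,K}.
size 0: {}; under {} T still reaches {B,D,K,V} ∋ V.
{K}: T⊥V given {K} in G with T→· removed — back-door holds.
P(V|do(T)) = Σ_{K} P(V|T,K)·P(K).

P(V|do(T)): backdoor, adjust for {K}.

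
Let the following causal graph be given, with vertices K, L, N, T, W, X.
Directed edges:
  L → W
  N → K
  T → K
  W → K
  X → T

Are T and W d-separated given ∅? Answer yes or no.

Yes — T ⊥ W | ∅.

Bayes-Ball from T | ∅ reaches {K,X}.
W ∉ reach(T|∅) ⇒ T ⊥ W | ∅.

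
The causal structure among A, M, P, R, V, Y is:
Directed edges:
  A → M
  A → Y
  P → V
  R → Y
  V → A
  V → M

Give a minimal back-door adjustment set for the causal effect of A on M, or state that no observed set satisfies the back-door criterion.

A→M: minimal back-door set {V}.

desc(A)\{A}={M,Y}; candidates ⊆ {P,R,V}.
size 0: {}; under {} A still reaches {M,P,V} ∋ M.
{V}: A⊥M given {V} in G with A→· removed — back-door holds.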